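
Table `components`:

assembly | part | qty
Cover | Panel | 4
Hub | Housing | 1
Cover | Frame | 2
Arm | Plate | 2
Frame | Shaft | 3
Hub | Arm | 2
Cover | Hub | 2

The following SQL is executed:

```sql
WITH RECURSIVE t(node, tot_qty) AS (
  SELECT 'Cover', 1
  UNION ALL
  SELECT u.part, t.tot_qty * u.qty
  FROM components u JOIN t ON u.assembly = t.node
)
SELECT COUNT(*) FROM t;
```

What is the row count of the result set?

Base: (Cover, tot_qty=1).
Iteration 1: components of {Cover} -> Frame = 1*2 = 2, Hub = 1*2 = 2, Panel = 1*4 = 4.
Iteration 2: components of {Frame,Hub,Panel} -> Arm = 2*2 = 4, Housing = 2*1 = 2, Shaft = 2*3 = 6.
Iteration 3: components of {Arm,Housing,Shaft} -> Plate = 4*2 = 8.
Iteration 4: no further components; recursion stops.
Total rows emitted: 8.

8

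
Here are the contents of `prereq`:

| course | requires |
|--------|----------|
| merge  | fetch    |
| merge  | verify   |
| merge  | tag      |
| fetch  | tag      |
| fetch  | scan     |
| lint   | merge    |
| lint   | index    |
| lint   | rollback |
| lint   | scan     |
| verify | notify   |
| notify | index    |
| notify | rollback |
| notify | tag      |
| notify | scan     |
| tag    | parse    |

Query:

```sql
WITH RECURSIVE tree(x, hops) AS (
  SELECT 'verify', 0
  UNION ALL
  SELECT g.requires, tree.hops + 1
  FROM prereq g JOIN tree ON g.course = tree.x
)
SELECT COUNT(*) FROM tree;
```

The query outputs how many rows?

Base: (verify, hops=0).
Iteration 1: edges from {verify} -> (notify, hops=1).
Iteration 2: edges from {notify} -> (index, hops=2), (rollback, hops=2), (scan, hops=2), (tag, hops=2).
Iteration 3: edges from {index,rollback,scan,tag} -> (parse, hops=3).
Iteration 4: no outgoing edges from {parse}; recursion stops.
Total rows emitted: 7.

7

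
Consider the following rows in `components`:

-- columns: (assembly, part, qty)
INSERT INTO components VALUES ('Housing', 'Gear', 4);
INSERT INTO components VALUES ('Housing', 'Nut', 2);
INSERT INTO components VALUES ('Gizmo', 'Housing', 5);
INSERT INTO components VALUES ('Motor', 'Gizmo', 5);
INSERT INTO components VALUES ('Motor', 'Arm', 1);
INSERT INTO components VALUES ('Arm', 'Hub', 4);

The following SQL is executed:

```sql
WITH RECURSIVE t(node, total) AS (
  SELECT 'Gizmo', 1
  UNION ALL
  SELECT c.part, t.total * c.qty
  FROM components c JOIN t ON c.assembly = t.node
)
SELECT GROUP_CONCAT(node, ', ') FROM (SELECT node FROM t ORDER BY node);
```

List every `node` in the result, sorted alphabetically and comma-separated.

Gear, Gizmo, Housing, Nut

Base: (Gizmo, total=1).
Iteration 1: components of {Gizmo} -> Housing = 1*5 = 5.
Iteration 2: components of {Housing} -> Gear = 5*4 = 20, Nut = 5*2 = 10.
Iteration 3: no further components; recursion stops.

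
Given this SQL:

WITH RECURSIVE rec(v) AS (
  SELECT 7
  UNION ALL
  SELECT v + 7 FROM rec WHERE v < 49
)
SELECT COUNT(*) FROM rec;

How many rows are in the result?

Base: v=7.
Iteration 1: 7 < 49 holds -> v = 7 + 7 = 14.
Iteration 2: 14 < 49 holds -> v = 14 + 7 = 21.
Iteration 3: 21 < 49 holds -> v = 21 + 7 = 28.
Iteration 4: 28 < 49 holds -> v = 28 + 7 = 35.
Iteration 5: 35 < 49 holds -> v = 35 + 7 = 42.
Iteration 6: 42 < 49 holds -> v = 42 + 7 = 49.
Iteration 7: 49 < 49 fails; recursion stops.
Total rows emitted: 7.

7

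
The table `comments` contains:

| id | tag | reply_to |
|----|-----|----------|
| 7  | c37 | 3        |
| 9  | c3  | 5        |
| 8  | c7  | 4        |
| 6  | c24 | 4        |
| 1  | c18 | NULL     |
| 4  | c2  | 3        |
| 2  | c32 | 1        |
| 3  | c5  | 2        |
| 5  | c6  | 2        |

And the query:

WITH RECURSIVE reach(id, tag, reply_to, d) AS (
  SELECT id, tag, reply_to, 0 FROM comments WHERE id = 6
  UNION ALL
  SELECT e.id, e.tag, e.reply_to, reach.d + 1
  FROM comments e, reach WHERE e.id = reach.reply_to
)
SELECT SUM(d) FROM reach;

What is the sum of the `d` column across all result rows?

10

Base: id=6 (c24), reply_to=4, d 0.
Iteration 1: join on id=4 -> c2 (id 4, reply_to=3, d 1).
Iteration 2: join on id=3 -> c5 (id 3, reply_to=2, d 2).
Iteration 3: join on id=2 -> c32 (id 2, reply_to=1, d 3).
Iteration 4: join on id=1 -> c18 (id 1, reply_to=NULL, d 4).
Iteration 5: reply_to is NULL; no match; recursion stops.
SUM(d) = 0 + 1 + 2 + 3 + 4 = 10.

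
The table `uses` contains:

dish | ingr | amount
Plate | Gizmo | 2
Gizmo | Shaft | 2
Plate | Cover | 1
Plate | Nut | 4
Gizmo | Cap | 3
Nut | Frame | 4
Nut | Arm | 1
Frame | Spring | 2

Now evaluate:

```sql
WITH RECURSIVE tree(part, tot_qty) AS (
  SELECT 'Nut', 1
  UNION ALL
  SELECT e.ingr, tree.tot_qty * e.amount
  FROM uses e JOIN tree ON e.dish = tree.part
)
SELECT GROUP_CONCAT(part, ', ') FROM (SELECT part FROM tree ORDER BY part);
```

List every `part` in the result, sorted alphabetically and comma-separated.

Base: (Nut, tot_qty=1).
Iteration 1: components of {Nut} -> Arm = 1*1 = 1, Frame = 1*4 = 4.
Iteration 2: components of {Arm,Frame} -> Spring = 4*2 = 8.
Iteration 3: no further components; recursion stops.

Arm, Frame, Nut, Spring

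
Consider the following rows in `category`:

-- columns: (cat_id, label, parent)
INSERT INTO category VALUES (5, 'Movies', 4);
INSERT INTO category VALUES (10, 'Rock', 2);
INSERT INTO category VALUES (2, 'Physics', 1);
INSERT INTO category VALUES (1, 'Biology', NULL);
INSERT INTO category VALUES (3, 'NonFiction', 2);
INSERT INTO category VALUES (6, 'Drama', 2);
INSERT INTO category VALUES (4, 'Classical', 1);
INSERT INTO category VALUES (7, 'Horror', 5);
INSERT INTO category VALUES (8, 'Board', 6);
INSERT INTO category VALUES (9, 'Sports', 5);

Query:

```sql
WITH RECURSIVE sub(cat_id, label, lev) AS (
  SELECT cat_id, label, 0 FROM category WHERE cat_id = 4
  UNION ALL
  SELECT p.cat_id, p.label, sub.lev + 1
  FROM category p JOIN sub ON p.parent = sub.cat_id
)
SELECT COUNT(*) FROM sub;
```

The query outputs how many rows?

4

Base: cat_id=4 (Classical) at lev 0.
Iteration 1: rows with parent in {4} -> Movies (id 5, lev 1).
Iteration 2: rows with parent in {5} -> Horror (id 7, lev 2), Sports (id 9, lev 2).
Iteration 3: no rows with parent in {7,9}; recursion stops.
Total rows emitted: 4.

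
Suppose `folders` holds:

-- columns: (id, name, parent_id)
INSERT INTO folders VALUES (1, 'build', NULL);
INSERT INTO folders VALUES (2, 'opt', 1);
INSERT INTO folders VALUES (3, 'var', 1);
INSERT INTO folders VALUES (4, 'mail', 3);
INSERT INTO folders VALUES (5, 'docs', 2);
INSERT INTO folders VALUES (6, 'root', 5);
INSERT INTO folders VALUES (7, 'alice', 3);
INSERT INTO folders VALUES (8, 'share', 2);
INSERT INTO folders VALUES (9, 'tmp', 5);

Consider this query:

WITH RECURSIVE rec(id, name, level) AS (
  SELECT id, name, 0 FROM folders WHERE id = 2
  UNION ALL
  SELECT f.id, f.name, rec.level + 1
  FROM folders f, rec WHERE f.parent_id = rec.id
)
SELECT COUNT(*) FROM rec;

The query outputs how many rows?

5

Base: id=2 (opt) at level 0.
Iteration 1: rows with parent_id in {2} -> docs (id 5, level 1), share (id 8, level 1).
Iteration 2: rows with parent_id in {5,8} -> root (id 6, level 2), tmp (id 9, level 2).
Iteration 3: no rows with parent_id in {6,9}; recursion stops.
Total rows emitted: 5.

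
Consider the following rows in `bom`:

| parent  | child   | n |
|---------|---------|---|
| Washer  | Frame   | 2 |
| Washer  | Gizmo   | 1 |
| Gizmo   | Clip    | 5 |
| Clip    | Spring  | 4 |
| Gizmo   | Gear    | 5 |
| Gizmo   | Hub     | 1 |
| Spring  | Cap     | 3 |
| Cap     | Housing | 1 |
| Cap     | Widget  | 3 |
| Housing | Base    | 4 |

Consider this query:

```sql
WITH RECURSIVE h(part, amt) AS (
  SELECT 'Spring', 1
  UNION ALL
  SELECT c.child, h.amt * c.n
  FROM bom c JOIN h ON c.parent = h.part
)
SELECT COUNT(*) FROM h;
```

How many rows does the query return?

Base: (Spring, amt=1).
Iteration 1: components of {Spring} -> Cap = 1*3 = 3.
Iteration 2: components of {Cap} -> Housing = 3*1 = 3, Widget = 3*3 = 9.
Iteration 3: components of {Housing,Widget} -> Base = 3*4 = 12.
Iteration 4: no further components; recursion stops.
Total rows emitted: 5.

5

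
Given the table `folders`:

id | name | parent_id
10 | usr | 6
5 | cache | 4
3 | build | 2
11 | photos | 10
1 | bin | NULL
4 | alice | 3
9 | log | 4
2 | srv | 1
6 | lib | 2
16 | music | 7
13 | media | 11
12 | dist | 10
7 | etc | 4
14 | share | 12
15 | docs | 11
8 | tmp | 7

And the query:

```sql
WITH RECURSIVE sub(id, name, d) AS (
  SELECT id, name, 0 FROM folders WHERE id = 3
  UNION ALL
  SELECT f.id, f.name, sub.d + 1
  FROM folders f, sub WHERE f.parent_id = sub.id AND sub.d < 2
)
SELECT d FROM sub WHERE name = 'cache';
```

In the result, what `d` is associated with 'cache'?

Base: id=3 (build) at d 0.
Iteration 1: rows with parent_id in {3} -> alice (id 4, d 1).
Iteration 2: rows with parent_id in {4} -> cache (id 5, d 2), etc (id 7, d 2), log (id 9, d 2).
Iteration 3: d < 2 fails for all current rows; recursion stops.

2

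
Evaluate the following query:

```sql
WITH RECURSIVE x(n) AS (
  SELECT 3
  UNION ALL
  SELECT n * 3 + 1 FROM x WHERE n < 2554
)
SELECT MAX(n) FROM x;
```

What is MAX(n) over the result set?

Base: n=3.
Iteration 1: 3 < 2554 holds -> n = 3 * 3 + 1 = 10.
Iteration 2: 10 < 2554 holds -> n = 10 * 3 + 1 = 31.
Iteration 3: 31 < 2554 holds -> n = 31 * 3 + 1 = 94.
Iteration 4: 94 < 2554 holds -> n = 94 * 3 + 1 = 283.
Iteration 5: 283 < 2554 holds -> n = 283 * 3 + 1 = 850.
Iteration 6: 850 < 2554 holds -> n = 850 * 3 + 1 = 2551.
Iteration 7: 2551 < 2554 holds -> n = 2551 * 3 + 1 = 7654.
Iteration 8: 7654 < 2554 fails; recursion stops.
n values: 3, 10, 31, 94, 283, 850, 2551, 7654; the maximum is 7654.

7654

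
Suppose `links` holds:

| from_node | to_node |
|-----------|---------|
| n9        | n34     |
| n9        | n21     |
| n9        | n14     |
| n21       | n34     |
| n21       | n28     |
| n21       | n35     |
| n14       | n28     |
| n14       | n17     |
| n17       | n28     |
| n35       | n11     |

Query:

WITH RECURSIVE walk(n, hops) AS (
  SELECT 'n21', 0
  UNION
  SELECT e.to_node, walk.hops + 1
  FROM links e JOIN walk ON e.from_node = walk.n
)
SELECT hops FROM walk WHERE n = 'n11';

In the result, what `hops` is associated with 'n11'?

Base: (n21, hops=0).
Iteration 1: edges from {n21} -> (n28, hops=1), (n34, hops=1), (n35, hops=1).
Iteration 2: edges from {n28,n34,n35} -> (n11, hops=2).
Iteration 3: no outgoing edges from {n11}; recursion stops.

2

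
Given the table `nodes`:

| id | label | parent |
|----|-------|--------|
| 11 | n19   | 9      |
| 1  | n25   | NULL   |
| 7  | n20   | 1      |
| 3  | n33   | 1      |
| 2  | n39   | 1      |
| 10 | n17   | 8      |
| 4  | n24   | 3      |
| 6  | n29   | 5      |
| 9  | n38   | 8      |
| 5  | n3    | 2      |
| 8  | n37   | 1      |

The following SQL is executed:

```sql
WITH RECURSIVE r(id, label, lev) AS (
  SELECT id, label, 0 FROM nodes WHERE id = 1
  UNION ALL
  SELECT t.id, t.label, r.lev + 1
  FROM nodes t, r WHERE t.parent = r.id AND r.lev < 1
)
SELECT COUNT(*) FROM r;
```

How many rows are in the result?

Base: id=1 (n25) at lev 0.
Iteration 1: rows with parent in {1} -> n39 (id 2, lev 1), n33 (id 3, lev 1), n20 (id 7, lev 1), n37 (id 8, lev 1).
Iteration 2: lev < 1 fails for all current rows; recursion stops.
Total rows emitted: 5.

5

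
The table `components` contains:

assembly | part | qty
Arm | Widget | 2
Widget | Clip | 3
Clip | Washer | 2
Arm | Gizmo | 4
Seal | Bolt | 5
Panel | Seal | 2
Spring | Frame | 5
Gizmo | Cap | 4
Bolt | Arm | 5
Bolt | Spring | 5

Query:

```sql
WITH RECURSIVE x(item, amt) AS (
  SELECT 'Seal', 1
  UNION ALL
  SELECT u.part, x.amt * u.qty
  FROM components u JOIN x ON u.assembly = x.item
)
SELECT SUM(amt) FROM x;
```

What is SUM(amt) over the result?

Base: (Seal, amt=1).
Iteration 1: components of {Seal} -> Bolt = 1*5 = 5.
Iteration 2: components of {Bolt} -> Arm = 5*5 = 25, Spring = 5*5 = 25.
Iteration 3: components of {Arm,Spring} -> Frame = 25*5 = 125, Gizmo = 25*4 = 100, Widget = 25*2 = 50.
Iteration 4: components of {Frame,Gizmo,Widget} -> Cap = 100*4 = 400, Clip = 50*3 = 150.
Iteration 5: components of {Cap,Clip} -> Washer = 150*2 = 300.
Iteration 6: no further components; recursion stops.
SUM(amt) = 1 + 5 + 25 + 25 + 100 + 50 + 125 + 400 + 150 + 300 = 1181.

1181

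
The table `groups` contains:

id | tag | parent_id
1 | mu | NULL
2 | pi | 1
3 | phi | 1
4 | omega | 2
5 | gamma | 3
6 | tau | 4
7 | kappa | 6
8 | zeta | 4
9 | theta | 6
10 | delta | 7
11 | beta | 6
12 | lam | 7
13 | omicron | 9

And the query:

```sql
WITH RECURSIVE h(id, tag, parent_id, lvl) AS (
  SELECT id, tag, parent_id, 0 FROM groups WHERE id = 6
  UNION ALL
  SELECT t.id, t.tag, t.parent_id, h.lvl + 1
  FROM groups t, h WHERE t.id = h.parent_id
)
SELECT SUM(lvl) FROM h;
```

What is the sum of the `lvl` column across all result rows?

6

Base: id=6 (tau), parent_id=4, lvl 0.
Iteration 1: join on id=4 -> omega (id 4, parent_id=2, lvl 1).
Iteration 2: join on id=2 -> pi (id 2, parent_id=1, lvl 2).
Iteration 3: join on id=1 -> mu (id 1, parent_id=NULL, lvl 3).
Iteration 4: parent_id is NULL; no match; recursion stops.
SUM(lvl) = 0 + 1 + 2 + 3 = 6.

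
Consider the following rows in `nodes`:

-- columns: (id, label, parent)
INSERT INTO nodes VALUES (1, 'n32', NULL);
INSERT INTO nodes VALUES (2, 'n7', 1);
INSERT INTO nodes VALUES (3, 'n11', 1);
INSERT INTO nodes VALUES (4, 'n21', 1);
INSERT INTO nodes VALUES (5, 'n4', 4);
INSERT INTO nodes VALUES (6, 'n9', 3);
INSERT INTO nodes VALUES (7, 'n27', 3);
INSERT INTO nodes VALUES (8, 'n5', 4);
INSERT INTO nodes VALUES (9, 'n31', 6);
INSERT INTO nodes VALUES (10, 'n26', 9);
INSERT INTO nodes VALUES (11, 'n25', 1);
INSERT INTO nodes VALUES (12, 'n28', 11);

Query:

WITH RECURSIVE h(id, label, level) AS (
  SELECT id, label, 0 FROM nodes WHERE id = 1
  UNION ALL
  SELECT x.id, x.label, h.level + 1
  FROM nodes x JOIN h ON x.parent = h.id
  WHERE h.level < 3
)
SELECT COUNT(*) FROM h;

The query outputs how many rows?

11

Base: id=1 (n32) at level 0.
Iteration 1: rows with parent in {1} -> n7 (id 2, level 1), n11 (id 3, level 1), n21 (id 4, level 1), n25 (id 11, level 1).
Iteration 2: rows with parent in {2,3,4,11} -> n4 (id 5, level 2), n9 (id 6, level 2), n27 (id 7, level 2), n5 (id 8, level 2), n28 (id 12, level 2).
Iteration 3: rows with parent in {5,6,7,8,12} -> n31 (id 9, level 3).
Iteration 4: level < 3 fails for all current rows; recursion stops.
Total rows emitted: 11.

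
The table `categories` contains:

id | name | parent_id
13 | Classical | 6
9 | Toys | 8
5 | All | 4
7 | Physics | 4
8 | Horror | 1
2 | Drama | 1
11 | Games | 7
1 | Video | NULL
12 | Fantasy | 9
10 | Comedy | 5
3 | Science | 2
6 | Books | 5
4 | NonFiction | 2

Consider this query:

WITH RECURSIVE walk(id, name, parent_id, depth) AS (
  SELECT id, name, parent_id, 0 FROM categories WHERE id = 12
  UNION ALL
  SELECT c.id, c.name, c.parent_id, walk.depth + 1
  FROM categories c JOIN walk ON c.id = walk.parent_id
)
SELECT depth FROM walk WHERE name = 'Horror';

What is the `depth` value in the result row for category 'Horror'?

2

Base: id=12 (Fantasy), parent_id=9, depth 0.
Iteration 1: join on id=9 -> Toys (id 9, parent_id=8, depth 1).
Iteration 2: join on id=8 -> Horror (id 8, parent_id=1, depth 2).
Iteration 3: join on id=1 -> Video (id 1, parent_id=NULL, depth 3).
Iteration 4: parent_id is NULL; no match; recursion stops.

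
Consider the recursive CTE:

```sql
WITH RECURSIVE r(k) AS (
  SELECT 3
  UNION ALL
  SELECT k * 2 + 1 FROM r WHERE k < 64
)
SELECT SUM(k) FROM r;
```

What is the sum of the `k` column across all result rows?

Base: k=3.
Iteration 1: 3 < 64 holds -> k = 3 * 2 + 1 = 7.
Iteration 2: 7 < 64 holds -> k = 7 * 2 + 1 = 15.
Iteration 3: 15 < 64 holds -> k = 15 * 2 + 1 = 31.
Iteration 4: 31 < 64 holds -> k = 31 * 2 + 1 = 63.
Iteration 5: 63 < 64 holds -> k = 63 * 2 + 1 = 127.
Iteration 6: 127 < 64 fails; recursion stops.
SUM(k) = 3 + 7 + 15 + 31 + 63 + 127 = 246.

246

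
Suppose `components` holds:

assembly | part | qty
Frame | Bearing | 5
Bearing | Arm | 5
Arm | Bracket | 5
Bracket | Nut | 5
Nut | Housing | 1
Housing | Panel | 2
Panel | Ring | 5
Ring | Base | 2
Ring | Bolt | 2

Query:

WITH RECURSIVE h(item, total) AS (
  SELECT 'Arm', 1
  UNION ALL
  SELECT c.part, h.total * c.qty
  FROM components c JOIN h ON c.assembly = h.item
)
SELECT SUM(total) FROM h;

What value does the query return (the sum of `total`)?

Base: (Arm, total=1).
Iteration 1: components of {Arm} -> Bracket = 1*5 = 5.
Iteration 2: components of {Bracket} -> Nut = 5*5 = 25.
Iteration 3: components of {Nut} -> Housing = 25*1 = 25.
Iteration 4: components of {Housing} -> Panel = 25*2 = 50.
Iteration 5: components of {Panel} -> Ring = 50*5 = 250.
Iteration 6: components of {Ring} -> Base = 250*2 = 500, Bolt = 250*2 = 500.
Iteration 7: no further components; recursion stops.
SUM(total) = 1 + 5 + 25 + 25 + 50 + 250 + 500 + 500 = 1356.

1356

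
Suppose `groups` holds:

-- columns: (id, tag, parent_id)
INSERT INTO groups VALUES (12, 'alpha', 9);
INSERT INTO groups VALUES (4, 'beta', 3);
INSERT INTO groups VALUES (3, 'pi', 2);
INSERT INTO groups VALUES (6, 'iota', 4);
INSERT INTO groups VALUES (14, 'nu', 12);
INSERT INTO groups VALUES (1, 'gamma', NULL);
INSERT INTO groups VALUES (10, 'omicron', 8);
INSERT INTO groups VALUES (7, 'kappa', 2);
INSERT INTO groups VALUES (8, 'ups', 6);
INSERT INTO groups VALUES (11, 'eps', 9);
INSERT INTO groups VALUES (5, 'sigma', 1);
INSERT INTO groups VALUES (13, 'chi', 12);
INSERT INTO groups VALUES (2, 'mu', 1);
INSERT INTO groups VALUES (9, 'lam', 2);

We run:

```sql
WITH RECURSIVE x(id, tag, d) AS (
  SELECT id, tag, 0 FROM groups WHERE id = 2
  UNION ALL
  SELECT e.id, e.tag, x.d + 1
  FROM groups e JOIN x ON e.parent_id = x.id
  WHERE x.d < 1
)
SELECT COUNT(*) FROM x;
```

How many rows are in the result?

Base: id=2 (mu) at d 0.
Iteration 1: rows with parent_id in {2} -> pi (id 3, d 1), kappa (id 7, d 1), lam (id 9, d 1).
Iteration 2: d < 1 fails for all current rows; recursion stops.
Total rows emitted: 4.

4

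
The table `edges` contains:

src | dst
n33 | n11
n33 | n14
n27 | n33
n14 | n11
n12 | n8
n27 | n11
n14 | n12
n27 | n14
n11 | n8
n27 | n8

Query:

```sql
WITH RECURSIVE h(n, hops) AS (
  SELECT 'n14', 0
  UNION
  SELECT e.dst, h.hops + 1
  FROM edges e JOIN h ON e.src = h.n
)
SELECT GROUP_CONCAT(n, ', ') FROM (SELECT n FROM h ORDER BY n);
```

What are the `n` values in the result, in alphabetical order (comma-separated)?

n11, n12, n14, n8

Base: (n14, hops=0).
Iteration 1: edges from {n14} -> (n11, hops=1), (n12, hops=1).
Iteration 2: edges from {n11,n12} -> (n8, hops=2). [UNION drops 1 duplicate row(s)]
Iteration 3: no outgoing edges from {n8}; recursion stops.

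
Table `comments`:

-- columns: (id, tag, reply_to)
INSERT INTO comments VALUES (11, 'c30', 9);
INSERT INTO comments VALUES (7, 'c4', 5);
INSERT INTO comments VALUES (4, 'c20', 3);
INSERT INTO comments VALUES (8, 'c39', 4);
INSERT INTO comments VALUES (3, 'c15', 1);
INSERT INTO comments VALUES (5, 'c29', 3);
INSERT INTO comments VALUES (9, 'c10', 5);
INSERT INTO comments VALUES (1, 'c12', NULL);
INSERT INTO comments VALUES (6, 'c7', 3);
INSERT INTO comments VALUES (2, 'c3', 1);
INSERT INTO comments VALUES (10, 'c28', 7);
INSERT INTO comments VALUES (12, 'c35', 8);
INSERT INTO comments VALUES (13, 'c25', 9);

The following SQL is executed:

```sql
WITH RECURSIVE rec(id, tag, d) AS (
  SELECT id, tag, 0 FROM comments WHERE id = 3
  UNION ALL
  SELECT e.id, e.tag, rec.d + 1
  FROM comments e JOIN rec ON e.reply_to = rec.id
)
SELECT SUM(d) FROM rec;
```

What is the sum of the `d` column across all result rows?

21

Base: id=3 (c15) at d 0.
Iteration 1: rows with reply_to in {3} -> c20 (id 4, d 1), c29 (id 5, d 1), c7 (id 6, d 1).
Iteration 2: rows with reply_to in {4,5,6} -> c4 (id 7, d 2), c39 (id 8, d 2), c10 (id 9, d 2).
Iteration 3: rows with reply_to in {7,8,9} -> c28 (id 10, d 3), c30 (id 11, d 3), c35 (id 12, d 3), c25 (id 13, d 3).
Iteration 4: no rows with reply_to in {10,11,12,13}; recursion stops.
SUM(d) = 0 + 1 + 1 + 1 + 2 + 2 + 2 + 3 + 3 + 3 + 3 = 21.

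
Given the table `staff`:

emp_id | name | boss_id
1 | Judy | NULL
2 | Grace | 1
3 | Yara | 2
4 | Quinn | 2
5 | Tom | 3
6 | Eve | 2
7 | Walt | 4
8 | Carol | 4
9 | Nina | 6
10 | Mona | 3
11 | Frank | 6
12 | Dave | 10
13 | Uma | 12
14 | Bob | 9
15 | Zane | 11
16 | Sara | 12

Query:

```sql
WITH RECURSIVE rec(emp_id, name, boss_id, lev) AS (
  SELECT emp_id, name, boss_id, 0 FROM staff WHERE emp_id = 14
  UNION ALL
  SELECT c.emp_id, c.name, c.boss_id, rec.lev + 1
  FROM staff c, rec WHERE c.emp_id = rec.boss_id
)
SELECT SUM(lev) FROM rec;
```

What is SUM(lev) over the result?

10

Base: emp_id=14 (Bob), boss_id=9, lev 0.
Iteration 1: join on emp_id=9 -> Nina (id 9, boss_id=6, lev 1).
Iteration 2: join on emp_id=6 -> Eve (id 6, boss_id=2, lev 2).
Iteration 3: join on emp_id=2 -> Grace (id 2, boss_id=1, lev 3).
Iteration 4: join on emp_id=1 -> Judy (id 1, boss_id=NULL, lev 4).
Iteration 5: boss_id is NULL; no match; recursion stops.
SUM(lev) = 0 + 1 + 2 + 3 + 4 = 10.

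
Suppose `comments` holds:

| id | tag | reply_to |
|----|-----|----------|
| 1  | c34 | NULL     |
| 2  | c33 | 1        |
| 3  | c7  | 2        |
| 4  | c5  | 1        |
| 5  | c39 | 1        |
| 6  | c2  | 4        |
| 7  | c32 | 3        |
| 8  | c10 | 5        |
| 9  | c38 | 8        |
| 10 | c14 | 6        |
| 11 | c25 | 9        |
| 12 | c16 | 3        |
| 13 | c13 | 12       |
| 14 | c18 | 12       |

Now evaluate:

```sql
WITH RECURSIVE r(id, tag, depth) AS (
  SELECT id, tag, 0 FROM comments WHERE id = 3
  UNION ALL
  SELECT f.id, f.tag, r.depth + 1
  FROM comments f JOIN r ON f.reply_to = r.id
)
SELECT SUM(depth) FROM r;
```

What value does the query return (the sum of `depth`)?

6

Base: id=3 (c7) at depth 0.
Iteration 1: rows with reply_to in {3} -> c32 (id 7, depth 1), c16 (id 12, depth 1).
Iteration 2: rows with reply_to in {7,12} -> c13 (id 13, depth 2), c18 (id 14, depth 2).
Iteration 3: no rows with reply_to in {13,14}; recursion stops.
SUM(depth) = 0 + 1 + 1 + 2 + 2 = 6.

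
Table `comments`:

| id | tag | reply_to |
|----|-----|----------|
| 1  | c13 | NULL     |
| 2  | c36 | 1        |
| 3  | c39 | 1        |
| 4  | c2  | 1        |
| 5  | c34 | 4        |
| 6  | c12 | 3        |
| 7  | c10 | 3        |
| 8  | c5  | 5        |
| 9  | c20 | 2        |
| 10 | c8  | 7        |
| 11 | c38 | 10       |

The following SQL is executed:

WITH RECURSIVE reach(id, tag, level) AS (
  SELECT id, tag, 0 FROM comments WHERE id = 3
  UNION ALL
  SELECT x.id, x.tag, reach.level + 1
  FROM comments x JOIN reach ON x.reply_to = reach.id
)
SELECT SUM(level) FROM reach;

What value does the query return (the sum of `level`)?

7

Base: id=3 (c39) at level 0.
Iteration 1: rows with reply_to in {3} -> c12 (id 6, level 1), c10 (id 7, level 1).
Iteration 2: rows with reply_to in {6,7} -> c8 (id 10, level 2).
Iteration 3: rows with reply_to in {10} -> c38 (id 11, level 3).
Iteration 4: no rows with reply_to in {11}; recursion stops.
SUM(level) = 0 + 1 + 1 + 2 + 3 = 7.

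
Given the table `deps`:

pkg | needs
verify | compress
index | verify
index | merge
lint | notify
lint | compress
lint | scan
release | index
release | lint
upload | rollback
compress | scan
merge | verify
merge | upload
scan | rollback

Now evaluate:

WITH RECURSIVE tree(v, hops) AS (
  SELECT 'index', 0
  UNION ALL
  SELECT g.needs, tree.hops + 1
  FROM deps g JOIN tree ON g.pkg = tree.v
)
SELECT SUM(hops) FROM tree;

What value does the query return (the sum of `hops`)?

30

Base: (index, hops=0).
Iteration 1: edges from {index} -> (merge, hops=1), (verify, hops=1).
Iteration 2: edges from {merge,verify} -> (compress, hops=2), (upload, hops=2), (verify, hops=2).
Iteration 3: edges from {compress,upload,verify} -> (compress, hops=3), (rollback, hops=3), (scan, hops=3).
Iteration 4: edges from {compress,rollback,scan} -> (rollback, hops=4), (scan, hops=4).
Iteration 5: edges from {rollback,scan} -> (rollback, hops=5).
Iteration 6: no outgoing edges from {rollback}; recursion stops.
SUM(hops) = 0 + 1 + 1 + 2 + 2 + 2 + 3 + 3 + 3 + 4 + 4 + 5 = 30.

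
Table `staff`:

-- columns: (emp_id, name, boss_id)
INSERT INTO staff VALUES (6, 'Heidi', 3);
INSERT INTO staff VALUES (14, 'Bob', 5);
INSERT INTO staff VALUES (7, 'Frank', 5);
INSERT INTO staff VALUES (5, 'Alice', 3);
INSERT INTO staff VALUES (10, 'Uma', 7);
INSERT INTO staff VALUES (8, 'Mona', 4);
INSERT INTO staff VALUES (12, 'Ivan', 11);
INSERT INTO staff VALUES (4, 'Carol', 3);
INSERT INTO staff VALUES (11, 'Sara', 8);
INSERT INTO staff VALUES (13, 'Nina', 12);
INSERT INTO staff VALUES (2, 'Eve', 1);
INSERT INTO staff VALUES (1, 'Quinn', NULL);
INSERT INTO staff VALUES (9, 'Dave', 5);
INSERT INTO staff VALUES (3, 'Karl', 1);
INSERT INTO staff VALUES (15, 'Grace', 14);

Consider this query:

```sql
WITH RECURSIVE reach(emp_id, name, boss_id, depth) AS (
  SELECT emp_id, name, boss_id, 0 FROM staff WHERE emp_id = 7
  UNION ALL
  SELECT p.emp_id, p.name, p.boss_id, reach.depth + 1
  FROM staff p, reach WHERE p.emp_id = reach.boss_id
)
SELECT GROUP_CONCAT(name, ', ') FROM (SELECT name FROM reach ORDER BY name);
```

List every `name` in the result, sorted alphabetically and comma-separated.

Base: emp_id=7 (Frank), boss_id=5, depth 0.
Iteration 1: join on emp_id=5 -> Alice (id 5, boss_id=3, depth 1).
Iteration 2: join on emp_id=3 -> Karl (id 3, boss_id=1, depth 2).
Iteration 3: join on emp_id=1 -> Quinn (id 1, boss_id=NULL, depth 3).
Iteration 4: boss_id is NULL; no match; recursion stops.

Alice, Frank, Karl, Quinn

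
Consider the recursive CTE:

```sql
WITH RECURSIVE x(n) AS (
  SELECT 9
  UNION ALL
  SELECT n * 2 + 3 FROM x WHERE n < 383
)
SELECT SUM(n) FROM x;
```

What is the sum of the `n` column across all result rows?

Base: n=9.
Iteration 1: 9 < 383 holds -> n = 9 * 2 + 3 = 21.
Iteration 2: 21 < 383 holds -> n = 21 * 2 + 3 = 45.
Iteration 3: 45 < 383 holds -> n = 45 * 2 + 3 = 93.
Iteration 4: 93 < 383 holds -> n = 93 * 2 + 3 = 189.
Iteration 5: 189 < 383 holds -> n = 189 * 2 + 3 = 381.
Iteration 6: 381 < 383 holds -> n = 381 * 2 + 3 = 765.
Iteration 7: 765 < 383 fails; recursion stops.
SUM(n) = 9 + 21 + 45 + 93 + 189 + 381 + 765 = 1503.

1503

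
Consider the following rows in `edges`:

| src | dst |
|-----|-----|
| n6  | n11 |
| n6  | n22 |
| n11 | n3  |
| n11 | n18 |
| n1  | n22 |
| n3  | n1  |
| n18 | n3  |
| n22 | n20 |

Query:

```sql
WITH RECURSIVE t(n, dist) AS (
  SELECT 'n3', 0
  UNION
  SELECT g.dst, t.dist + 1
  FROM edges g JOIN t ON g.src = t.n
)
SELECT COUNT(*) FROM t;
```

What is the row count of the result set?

Base: (n3, dist=0).
Iteration 1: edges from {n3} -> (n1, dist=1).
Iteration 2: edges from {n1} -> (n22, dist=2).
Iteration 3: edges from {n22} -> (n20, dist=3).
Iteration 4: no outgoing edges from {n20}; recursion stops.
Total rows emitted: 4.

4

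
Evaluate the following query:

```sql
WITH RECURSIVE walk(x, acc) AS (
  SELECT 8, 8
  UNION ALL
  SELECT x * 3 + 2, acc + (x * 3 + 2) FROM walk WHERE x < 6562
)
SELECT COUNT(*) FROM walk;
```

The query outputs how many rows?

8

Base: x=8, acc=8.
Iteration 1: 8 < 6562 holds -> x = 8 * 3 + 2 = 26, acc = 8 + 26 = 34.
Iteration 2: 26 < 6562 holds -> x = 26 * 3 + 2 = 80, acc = 34 + 80 = 114.
Iteration 3: 80 < 6562 holds -> x = 80 * 3 + 2 = 242, acc = 114 + 242 = 356.
Iteration 4: 242 < 6562 holds -> x = 242 * 3 + 2 = 728, acc = 356 + 728 = 1084.
Iteration 5: 728 < 6562 holds -> x = 728 * 3 + 2 = 2186, acc = 1084 + 2186 = 3270.
Iteration 6: 2186 < 6562 holds -> x = 2186 * 3 + 2 = 6560, acc = 3270 + 6560 = 9830.
Iteration 7: 6560 < 6562 holds -> x = 6560 * 3 + 2 = 19682, acc = 9830 + 19682 = 29512.
Iteration 8: 19682 < 6562 fails; recursion stops.
Total rows emitted: 8.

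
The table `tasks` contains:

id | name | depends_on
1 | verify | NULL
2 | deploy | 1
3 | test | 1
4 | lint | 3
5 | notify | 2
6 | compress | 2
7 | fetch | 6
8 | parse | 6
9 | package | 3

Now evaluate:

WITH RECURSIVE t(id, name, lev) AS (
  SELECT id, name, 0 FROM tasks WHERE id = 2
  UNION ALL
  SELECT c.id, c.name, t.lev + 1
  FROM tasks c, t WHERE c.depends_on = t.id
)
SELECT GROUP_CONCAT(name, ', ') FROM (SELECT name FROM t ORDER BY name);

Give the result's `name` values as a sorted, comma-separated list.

compress, deploy, fetch, notify, parse

Base: id=2 (deploy) at lev 0.
Iteration 1: rows with depends_on in {2} -> notify (id 5, lev 1), compress (id 6, lev 1).
Iteration 2: rows with depends_on in {5,6} -> fetch (id 7, lev 2), parse (id 8, lev 2).
Iteration 3: no rows with depends_on in {7,8}; recursion stops.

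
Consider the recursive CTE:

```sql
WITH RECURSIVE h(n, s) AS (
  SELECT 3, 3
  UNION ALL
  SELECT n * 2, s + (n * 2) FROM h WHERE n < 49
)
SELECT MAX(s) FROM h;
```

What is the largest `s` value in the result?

Base: n=3, s=3.
Iteration 1: 3 < 49 holds -> n = 3 * 2 = 6, s = 3 + 6 = 9.
Iteration 2: 6 < 49 holds -> n = 6 * 2 = 12, s = 9 + 12 = 21.
Iteration 3: 12 < 49 holds -> n = 12 * 2 = 24, s = 21 + 24 = 45.
Iteration 4: 24 < 49 holds -> n = 24 * 2 = 48, s = 45 + 48 = 93.
Iteration 5: 48 < 49 holds -> n = 48 * 2 = 96, s = 93 + 96 = 189.
Iteration 6: 96 < 49 fails; recursion stops.
s values: 3, 9, 21, 45, 93, 189; the maximum is 189.

189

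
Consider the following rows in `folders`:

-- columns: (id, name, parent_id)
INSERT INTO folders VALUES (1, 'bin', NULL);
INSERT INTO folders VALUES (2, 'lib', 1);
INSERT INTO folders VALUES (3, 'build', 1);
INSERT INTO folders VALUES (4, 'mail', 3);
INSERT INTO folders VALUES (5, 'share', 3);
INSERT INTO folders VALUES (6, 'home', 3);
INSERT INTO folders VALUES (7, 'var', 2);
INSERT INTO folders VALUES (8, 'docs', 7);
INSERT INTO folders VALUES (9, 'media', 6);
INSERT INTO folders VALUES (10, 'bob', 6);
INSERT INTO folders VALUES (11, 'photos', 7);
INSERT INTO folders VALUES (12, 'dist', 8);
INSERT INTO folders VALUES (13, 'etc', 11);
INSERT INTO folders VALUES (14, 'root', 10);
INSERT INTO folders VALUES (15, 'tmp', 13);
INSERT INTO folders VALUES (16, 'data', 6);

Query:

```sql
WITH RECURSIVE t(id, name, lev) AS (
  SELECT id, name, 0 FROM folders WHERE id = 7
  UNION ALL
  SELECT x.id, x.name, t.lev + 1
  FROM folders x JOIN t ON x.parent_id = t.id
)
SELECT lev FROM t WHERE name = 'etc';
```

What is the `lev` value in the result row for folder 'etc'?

2

Base: id=7 (var) at lev 0.
Iteration 1: rows with parent_id in {7} -> docs (id 8, lev 1), photos (id 11, lev 1).
Iteration 2: rows with parent_id in {8,11} -> dist (id 12, lev 2), etc (id 13, lev 2).
Iteration 3: rows with parent_id in {12,13} -> tmp (id 15, lev 3).
Iteration 4: no rows with parent_id in {15}; recursion stops.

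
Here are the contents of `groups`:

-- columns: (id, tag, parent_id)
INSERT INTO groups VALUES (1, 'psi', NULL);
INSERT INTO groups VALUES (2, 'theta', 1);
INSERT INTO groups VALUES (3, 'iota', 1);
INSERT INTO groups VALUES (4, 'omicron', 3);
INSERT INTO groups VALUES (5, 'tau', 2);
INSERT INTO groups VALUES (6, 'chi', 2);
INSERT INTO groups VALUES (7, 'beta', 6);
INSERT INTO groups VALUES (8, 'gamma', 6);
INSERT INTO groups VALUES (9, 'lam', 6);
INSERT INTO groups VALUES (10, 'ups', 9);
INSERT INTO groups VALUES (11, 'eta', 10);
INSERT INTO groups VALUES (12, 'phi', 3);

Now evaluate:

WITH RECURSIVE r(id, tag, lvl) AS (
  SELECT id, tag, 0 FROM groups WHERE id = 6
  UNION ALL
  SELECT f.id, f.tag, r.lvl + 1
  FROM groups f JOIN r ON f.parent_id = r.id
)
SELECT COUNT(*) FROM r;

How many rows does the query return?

6

Base: id=6 (chi) at lvl 0.
Iteration 1: rows with parent_id in {6} -> beta (id 7, lvl 1), gamma (id 8, lvl 1), lam (id 9, lvl 1).
Iteration 2: rows with parent_id in {7,8,9} -> ups (id 10, lvl 2).
Iteration 3: rows with parent_id in {10} -> eta (id 11, lvl 3).
Iteration 4: no rows with parent_id in {11}; recursion stops.
Total rows emitted: 6.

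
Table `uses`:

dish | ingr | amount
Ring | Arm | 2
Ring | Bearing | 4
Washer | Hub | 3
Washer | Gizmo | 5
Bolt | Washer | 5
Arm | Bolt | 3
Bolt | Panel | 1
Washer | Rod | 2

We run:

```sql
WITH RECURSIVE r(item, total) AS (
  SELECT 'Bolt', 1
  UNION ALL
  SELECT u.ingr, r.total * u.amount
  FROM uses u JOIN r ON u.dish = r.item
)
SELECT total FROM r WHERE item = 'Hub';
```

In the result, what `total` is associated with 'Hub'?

Base: (Bolt, total=1).
Iteration 1: components of {Bolt} -> Panel = 1*1 = 1, Washer = 1*5 = 5.
Iteration 2: components of {Panel,Washer} -> Gizmo = 5*5 = 25, Hub = 5*3 = 15, Rod = 5*2 = 10.
Iteration 3: no further components; recursion stops.

15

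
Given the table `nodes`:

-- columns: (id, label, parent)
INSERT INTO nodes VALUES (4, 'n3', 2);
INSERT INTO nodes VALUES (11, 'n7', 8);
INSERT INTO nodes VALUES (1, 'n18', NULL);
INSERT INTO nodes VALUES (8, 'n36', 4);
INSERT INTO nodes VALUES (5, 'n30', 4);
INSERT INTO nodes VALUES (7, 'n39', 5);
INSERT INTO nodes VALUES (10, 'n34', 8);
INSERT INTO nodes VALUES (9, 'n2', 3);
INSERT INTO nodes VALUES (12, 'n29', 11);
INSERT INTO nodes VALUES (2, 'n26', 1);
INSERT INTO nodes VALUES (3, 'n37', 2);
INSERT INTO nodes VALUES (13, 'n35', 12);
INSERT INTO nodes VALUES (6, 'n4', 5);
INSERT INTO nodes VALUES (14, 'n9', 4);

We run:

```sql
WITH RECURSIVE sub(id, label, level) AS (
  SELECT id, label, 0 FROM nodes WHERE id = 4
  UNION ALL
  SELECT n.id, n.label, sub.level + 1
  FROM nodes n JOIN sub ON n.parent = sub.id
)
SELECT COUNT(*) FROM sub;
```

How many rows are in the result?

10

Base: id=4 (n3) at level 0.
Iteration 1: rows with parent in {4} -> n30 (id 5, level 1), n36 (id 8, level 1), n9 (id 14, level 1).
Iteration 2: rows with parent in {5,8,14} -> n4 (id 6, level 2), n39 (id 7, level 2), n34 (id 10, level 2), n7 (id 11, level 2).
Iteration 3: rows with parent in {6,7,10,11} -> n29 (id 12, level 3).
Iteration 4: rows with parent in {12} -> n35 (id 13, level 4).
Iteration 5: no rows with parent in {13}; recursion stops.
Total rows emitted: 10.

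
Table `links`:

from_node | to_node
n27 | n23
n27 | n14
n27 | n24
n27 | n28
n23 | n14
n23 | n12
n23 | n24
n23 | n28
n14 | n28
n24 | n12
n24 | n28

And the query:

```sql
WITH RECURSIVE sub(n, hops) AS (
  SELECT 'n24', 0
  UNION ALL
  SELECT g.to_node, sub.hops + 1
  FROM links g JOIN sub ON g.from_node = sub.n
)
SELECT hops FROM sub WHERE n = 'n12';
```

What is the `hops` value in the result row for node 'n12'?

Base: (n24, hops=0).
Iteration 1: edges from {n24} -> (n12, hops=1), (n28, hops=1).
Iteration 2: no outgoing edges from {n12,n28}; recursion stops.

1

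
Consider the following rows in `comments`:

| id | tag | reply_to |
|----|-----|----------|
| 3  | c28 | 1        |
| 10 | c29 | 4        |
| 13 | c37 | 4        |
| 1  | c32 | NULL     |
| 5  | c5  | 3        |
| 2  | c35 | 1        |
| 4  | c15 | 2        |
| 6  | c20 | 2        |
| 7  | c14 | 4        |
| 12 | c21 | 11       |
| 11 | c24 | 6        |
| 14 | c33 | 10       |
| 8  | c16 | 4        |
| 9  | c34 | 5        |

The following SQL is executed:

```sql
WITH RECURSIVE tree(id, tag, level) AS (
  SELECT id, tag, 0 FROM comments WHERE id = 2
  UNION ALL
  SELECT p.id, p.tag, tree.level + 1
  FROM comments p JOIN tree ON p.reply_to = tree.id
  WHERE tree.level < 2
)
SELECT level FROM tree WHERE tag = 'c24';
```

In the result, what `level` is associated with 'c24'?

Base: id=2 (c35) at level 0.
Iteration 1: rows with reply_to in {2} -> c15 (id 4, level 1), c20 (id 6, level 1).
Iteration 2: rows with reply_to in {4,6} -> c14 (id 7, level 2), c16 (id 8, level 2), c29 (id 10, level 2), c24 (id 11, level 2), c37 (id 13, level 2).
Iteration 3: level < 2 fails for all current rows; recursion stops.

2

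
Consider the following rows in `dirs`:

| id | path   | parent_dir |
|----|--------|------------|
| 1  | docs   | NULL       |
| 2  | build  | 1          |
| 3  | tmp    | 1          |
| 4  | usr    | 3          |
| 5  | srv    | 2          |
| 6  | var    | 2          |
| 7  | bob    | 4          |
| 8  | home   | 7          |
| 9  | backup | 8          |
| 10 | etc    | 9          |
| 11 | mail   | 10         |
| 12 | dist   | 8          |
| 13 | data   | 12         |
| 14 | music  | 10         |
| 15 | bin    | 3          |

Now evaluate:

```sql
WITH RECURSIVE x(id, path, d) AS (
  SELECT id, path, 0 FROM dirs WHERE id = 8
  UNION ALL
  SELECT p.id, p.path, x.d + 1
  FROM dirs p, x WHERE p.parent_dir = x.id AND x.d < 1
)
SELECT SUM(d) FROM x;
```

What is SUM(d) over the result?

2

Base: id=8 (home) at d 0.
Iteration 1: rows with parent_dir in {8} -> backup (id 9, d 1), dist (id 12, d 1).
Iteration 2: d < 1 fails for all current rows; recursion stops.
SUM(d) = 0 + 1 + 1 = 2.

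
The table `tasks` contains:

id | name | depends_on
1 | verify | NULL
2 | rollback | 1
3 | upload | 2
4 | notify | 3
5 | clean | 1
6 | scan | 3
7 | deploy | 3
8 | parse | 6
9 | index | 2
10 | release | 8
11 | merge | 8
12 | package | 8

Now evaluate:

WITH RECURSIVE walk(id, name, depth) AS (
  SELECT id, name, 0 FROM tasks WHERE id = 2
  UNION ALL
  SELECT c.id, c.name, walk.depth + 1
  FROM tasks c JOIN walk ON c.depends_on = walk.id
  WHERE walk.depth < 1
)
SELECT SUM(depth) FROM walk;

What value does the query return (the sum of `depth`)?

2

Base: id=2 (rollback) at depth 0.
Iteration 1: rows with depends_on in {2} -> upload (id 3, depth 1), index (id 9, depth 1).
Iteration 2: depth < 1 fails for all current rows; recursion stops.
SUM(depth) = 0 + 1 + 1 = 2.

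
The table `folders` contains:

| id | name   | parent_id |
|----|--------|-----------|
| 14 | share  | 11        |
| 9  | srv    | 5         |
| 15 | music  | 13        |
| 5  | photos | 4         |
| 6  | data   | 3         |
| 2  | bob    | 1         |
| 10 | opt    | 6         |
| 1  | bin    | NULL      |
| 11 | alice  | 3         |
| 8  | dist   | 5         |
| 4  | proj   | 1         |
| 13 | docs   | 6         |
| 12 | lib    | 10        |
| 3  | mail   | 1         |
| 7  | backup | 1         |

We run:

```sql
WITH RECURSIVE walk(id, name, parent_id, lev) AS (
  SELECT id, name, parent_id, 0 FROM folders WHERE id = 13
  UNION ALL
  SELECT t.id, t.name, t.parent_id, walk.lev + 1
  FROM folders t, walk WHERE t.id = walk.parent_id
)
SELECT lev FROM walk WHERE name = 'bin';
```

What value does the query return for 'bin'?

3

Base: id=13 (docs), parent_id=6, lev 0.
Iteration 1: join on id=6 -> data (id 6, parent_id=3, lev 1).
Iteration 2: join on id=3 -> mail (id 3, parent_id=1, lev 2).
Iteration 3: join on id=1 -> bin (id 1, parent_id=NULL, lev 3).
Iteration 4: parent_id is NULL; no match; recursion stops.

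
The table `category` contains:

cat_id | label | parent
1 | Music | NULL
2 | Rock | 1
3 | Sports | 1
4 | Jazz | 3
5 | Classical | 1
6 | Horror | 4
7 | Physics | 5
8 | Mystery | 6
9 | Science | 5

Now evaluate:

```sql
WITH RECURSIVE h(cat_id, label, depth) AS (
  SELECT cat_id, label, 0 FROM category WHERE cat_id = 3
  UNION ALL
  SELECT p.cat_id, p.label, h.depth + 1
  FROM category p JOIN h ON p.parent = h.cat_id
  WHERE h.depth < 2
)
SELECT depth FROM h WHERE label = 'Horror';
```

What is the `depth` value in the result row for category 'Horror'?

Base: cat_id=3 (Sports) at depth 0.
Iteration 1: rows with parent in {3} -> Jazz (id 4, depth 1).
Iteration 2: rows with parent in {4} -> Horror (id 6, depth 2).
Iteration 3: depth < 2 fails for all current rows; recursion stops.

2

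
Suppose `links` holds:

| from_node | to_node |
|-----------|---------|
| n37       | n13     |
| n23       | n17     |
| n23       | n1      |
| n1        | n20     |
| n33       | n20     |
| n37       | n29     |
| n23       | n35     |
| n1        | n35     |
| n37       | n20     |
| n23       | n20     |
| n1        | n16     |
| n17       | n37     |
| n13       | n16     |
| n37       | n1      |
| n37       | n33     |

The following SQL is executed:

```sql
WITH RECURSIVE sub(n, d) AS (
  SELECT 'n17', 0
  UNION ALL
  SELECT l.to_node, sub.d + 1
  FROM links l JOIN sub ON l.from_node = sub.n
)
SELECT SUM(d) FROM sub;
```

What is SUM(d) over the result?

Base: (n17, d=0).
Iteration 1: edges from {n17} -> (n37, d=1).
Iteration 2: edges from {n37} -> (n1, d=2), (n13, d=2), (n20, d=2), (n29, d=2), (n33, d=2).
Iteration 3: edges from {n1,n13,n20,n29,n33} -> (n16, d=3) x2, (n20, d=3) x2, (n35, d=3). [UNION ALL keeps all 5 new rows, including repeats]
Iteration 4: no outgoing edges from {n16,n20,n35}; recursion stops.
SUM(d) = 0 + 1 + 2 + 2 + 2 + 2 + 2 + 3 + 3 + 3 + 3 + 3 = 26.

26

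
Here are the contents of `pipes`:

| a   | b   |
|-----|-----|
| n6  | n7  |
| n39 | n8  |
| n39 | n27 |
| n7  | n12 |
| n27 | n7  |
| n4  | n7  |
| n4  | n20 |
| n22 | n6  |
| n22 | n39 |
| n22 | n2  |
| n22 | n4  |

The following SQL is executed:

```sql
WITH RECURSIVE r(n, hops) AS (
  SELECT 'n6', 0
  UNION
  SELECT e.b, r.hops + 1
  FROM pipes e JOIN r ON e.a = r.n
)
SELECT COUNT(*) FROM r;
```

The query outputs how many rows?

3

Base: (n6, hops=0).
Iteration 1: edges from {n6} -> (n7, hops=1).
Iteration 2: edges from {n7} -> (n12, hops=2).
Iteration 3: no outgoing edges from {n12}; recursion stops.
Total rows emitted: 3.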